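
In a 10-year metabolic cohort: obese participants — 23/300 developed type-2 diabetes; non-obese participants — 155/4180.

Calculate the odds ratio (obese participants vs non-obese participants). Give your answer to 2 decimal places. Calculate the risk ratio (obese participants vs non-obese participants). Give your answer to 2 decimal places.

OR = (23 × 4025) / (277 × 155) = 92575/42935 ≈ 2.16
risk, obese participants = 23/300 = 0.07667
risk, non-obese participants = 155/4180 = 0.03708
RR = 0.07667 / 0.03708 = 2.07

OR = 2.16; RR = 2.07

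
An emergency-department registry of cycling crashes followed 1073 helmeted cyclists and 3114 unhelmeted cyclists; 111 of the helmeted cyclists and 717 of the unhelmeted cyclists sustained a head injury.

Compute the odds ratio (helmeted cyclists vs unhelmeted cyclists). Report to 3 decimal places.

OR: 0.386

odds, helmeted cyclists = 111/962 = 0.1154
odds, unhelmeted cyclists = 717/2397 = 0.2991
OR = 0.1154 / 0.2991 = 0.386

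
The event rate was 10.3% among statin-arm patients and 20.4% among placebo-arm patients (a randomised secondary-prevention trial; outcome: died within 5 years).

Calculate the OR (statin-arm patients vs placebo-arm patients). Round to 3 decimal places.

odds, statin-arm patients = 0.1030/0.8970 = 0.1148
odds, placebo-arm patients = 0.2040/0.7960 = 0.2563
OR = 0.1148 / 0.2563 = 0.448

OR ≈ 0.448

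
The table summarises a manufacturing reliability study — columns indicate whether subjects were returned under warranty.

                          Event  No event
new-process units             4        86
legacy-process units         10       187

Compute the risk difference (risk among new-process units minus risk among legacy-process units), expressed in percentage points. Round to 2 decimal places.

risk, new-process units = 4/90 = 0.04444
risk, legacy-process units = 10/197 = 0.05076
risk difference = 0.04444 − 0.05076 = -0.00632 → -0.63 percentage points

-0.63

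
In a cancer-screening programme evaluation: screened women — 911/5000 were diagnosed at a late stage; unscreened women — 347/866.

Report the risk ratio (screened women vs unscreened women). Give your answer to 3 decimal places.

risk, screened women = 911/5000 = 0.1822
risk, unscreened women = 347/866 = 0.4007
RR = 0.1822 / 0.4007 = 0.455

0.455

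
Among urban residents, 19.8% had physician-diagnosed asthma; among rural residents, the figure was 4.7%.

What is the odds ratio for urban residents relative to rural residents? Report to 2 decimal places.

5.01

odds, urban residents = 0.19800/0.80200 = 0.24688
odds, rural residents = 0.04700/0.95300 = 0.04932
OR = 0.24688 / 0.04932 = 5.01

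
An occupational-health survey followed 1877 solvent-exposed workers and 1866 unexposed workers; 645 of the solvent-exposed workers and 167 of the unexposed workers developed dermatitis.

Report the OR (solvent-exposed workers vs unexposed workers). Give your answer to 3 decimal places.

5.326

odds, solvent-exposed workers = 645/1232 = 0.5235
odds, unexposed workers = 167/1699 = 0.0983
OR = 0.5235 / 0.0983 = 5.326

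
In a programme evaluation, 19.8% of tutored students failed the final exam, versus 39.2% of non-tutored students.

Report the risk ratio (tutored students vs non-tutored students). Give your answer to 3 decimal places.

RR = 0.1980 / 0.3920 = 0.505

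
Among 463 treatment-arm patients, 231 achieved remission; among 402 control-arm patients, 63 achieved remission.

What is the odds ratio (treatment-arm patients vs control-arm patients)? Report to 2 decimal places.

OR = (231 × 339) / (232 × 63) = 78309/14616 ≈ 5.36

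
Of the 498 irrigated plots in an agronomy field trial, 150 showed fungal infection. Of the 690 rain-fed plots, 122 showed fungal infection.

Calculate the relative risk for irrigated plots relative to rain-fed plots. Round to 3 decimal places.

RR: 1.704

risk, irrigated plots = 150/498 = 0.3012
risk, rain-fed plots = 122/690 = 0.1768
RR = 0.3012 / 0.1768 = 1.704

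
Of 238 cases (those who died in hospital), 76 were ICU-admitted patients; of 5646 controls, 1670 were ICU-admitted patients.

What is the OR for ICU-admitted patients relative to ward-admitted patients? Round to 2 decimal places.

OR = (76 × 3976) / (1670 × 162) = 302176/270540 ≈ 1.12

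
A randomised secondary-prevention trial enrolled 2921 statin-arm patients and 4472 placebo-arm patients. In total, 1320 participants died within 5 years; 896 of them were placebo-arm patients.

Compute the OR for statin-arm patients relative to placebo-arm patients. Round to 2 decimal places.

OR: 0.68

statin-arm patients with the outcome: 1320 − 896 = 424
statin-arm patients without the outcome: 2921 − 424 = 2497
placebo-arm patients without the outcome: 4472 − 896 = 3576
odds, statin-arm patients = 424/2497 = 0.1698
odds, placebo-arm patients = 896/3576 = 0.2506
OR = 0.1698 / 0.2506 = 0.68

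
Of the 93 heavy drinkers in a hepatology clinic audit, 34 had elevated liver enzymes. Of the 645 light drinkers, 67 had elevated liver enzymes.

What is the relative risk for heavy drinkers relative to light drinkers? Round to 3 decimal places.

3.519

risk, heavy drinkers = 34/93 = 0.3656
risk, light drinkers = 67/645 = 0.1039
RR = 0.3656 / 0.1039 = 3.519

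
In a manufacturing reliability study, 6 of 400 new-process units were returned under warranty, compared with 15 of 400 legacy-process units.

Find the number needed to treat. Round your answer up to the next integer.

45

risk, new-process units = 6/400 = 0.015000
risk, legacy-process units = 15/400 = 0.037500
absolute risk difference = 0.022500
1 / 0.022500 = 44.444 → round up → 45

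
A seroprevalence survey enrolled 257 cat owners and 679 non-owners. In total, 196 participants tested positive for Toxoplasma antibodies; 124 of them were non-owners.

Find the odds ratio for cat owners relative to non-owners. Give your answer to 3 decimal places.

1.742

cat owners with the outcome: 196 − 124 = 72
cat owners without the outcome: 257 − 72 = 185
non-owners without the outcome: 679 − 124 = 555
odds, cat owners = 72/185 = 0.3892
odds, non-owners = 124/555 = 0.2234
OR = 0.3892 / 0.2234 = 1.742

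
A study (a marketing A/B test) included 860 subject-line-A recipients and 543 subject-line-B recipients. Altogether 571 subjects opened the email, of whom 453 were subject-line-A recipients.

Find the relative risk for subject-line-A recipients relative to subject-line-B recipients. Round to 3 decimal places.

subject-line-A recipients without the outcome: 860 − 453 = 407
subject-line-B recipients with the outcome: 571 − 453 = 118
subject-line-B recipients without the outcome: 543 − 118 = 425
risk, subject-line-A recipients = 453/860 = 0.5267
risk, subject-line-B recipients = 118/543 = 0.2173
RR = 0.5267 / 0.2173 = 2.424

RR = 2.424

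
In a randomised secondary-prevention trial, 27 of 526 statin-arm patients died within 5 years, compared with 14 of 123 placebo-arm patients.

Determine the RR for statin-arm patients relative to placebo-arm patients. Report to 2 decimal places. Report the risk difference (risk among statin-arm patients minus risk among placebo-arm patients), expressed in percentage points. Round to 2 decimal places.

risk, statin-arm patients = 27/526 = 0.0513
risk, placebo-arm patients = 14/123 = 0.1138
RR = 0.0513 / 0.1138 = 0.45
risk difference = 0.0513 − 0.1138 = -0.0625 → -6.25 percentage points

RR = 0.45; RD = -6.25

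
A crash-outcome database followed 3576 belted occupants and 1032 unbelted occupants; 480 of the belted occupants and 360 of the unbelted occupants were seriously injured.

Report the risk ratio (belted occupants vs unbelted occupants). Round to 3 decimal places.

risk, belted occupants = 480/3576 = 0.1342
risk, unbelted occupants = 360/1032 = 0.3488
RR = 0.1342 / 0.3488 = 0.385

0.385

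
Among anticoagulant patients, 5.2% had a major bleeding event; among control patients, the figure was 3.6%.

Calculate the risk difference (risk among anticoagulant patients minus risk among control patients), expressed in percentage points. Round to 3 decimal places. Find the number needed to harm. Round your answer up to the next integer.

risk difference = 0.05200 − 0.03600 = 0.01600 → 1.600 percentage points
absolute risk difference = 0.016000
1 / 0.016000 = 62.500 → round up → 63

RD = 1.600; NNH = 63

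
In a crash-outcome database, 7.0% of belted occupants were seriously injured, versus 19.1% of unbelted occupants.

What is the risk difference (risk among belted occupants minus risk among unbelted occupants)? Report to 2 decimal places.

risk difference = 0.0700 − 0.1910 = -0.12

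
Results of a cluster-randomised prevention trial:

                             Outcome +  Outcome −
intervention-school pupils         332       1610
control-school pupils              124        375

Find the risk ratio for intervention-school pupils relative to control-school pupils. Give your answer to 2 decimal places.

risk, intervention-school pupils = 332/1942 = 0.1710
risk, control-school pupils = 124/499 = 0.2485
RR = 0.1710 / 0.2485 = 0.69

RR ≈ 0.69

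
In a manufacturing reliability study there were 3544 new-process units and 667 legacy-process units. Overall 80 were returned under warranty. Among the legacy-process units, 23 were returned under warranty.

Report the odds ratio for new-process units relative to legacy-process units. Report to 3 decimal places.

OR = 0.458

new-process units with the outcome: 80 − 23 = 57
new-process units without the outcome: 3544 − 57 = 3487
legacy-process units without the outcome: 667 − 23 = 644
odds, new-process units = 57/3487 = 0.01635
odds, legacy-process units = 23/644 = 0.03571
OR = 0.01635 / 0.03571 = 0.458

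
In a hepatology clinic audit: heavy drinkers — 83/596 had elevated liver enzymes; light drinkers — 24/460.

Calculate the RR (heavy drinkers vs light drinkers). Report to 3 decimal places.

risk, heavy drinkers = 83/596 = 0.1393
risk, light drinkers = 24/460 = 0.0522
RR = 0.1393 / 0.0522 = 2.669

RR ≈ 2.669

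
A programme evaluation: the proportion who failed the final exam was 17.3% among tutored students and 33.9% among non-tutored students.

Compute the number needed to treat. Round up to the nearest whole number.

absolute risk difference = 0.166000
1 / 0.166000 = 6.024 → round up → 7

NNT: 7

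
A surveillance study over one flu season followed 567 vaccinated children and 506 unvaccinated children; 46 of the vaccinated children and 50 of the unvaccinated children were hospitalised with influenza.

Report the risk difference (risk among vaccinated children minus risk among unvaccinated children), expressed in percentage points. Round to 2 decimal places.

-1.77

risk, vaccinated children = 46/567 = 0.0811
risk, unvaccinated children = 50/506 = 0.0988
risk difference = 0.0811 − 0.0988 = -0.0177 → -1.77 percentage points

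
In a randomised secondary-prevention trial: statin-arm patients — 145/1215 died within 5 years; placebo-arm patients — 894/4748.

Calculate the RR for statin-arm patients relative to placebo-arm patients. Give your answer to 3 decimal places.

risk, statin-arm patients = 145/1215 = 0.1193
risk, placebo-arm patients = 894/4748 = 0.1883
RR = 0.1193 / 0.1883 = 0.634

0.634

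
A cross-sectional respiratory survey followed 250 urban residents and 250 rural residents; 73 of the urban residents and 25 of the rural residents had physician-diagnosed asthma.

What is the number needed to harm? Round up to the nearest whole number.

6

risk, urban residents = 73/250 = 0.292000
risk, rural residents = 25/250 = 0.100000
absolute risk difference = 0.192000
1 / 0.192000 = 5.208 → round up → 6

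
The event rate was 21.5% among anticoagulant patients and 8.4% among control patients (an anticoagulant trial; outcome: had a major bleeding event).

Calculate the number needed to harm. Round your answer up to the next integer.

NNH ≈ 8

absolute risk difference = 0.131000
1 / 0.131000 = 7.634 → round up → 8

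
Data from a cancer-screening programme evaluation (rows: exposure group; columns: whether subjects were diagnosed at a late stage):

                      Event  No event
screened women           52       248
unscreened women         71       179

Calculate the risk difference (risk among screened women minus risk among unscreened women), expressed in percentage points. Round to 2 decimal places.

RD: -11.07

risk, screened women = 52/300 = 0.1733
risk, unscreened women = 71/250 = 0.2840
risk difference = 0.1733 − 0.2840 = -0.1107 → -11.07 percentage points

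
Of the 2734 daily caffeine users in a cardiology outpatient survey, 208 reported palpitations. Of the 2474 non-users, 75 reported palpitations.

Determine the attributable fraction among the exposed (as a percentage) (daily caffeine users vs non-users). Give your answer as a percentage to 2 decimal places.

60.15%

risk, daily caffeine users = 208/2734 = 0.07608
risk, non-users = 75/2474 = 0.03032
AR% = (0.07608 − 0.03032) / 0.07608 = 0.6015 → 60.15%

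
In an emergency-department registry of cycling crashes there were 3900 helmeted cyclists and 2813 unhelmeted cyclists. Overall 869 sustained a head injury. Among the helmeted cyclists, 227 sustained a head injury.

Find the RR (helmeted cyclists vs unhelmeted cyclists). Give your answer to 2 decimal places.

RR ≈ 0.26

helmeted cyclists without the outcome: 3900 − 227 = 3673
unhelmeted cyclists with the outcome: 869 − 227 = 642
unhelmeted cyclists without the outcome: 2813 − 642 = 2171
risk, helmeted cyclists = 227/3900 = 0.0582
risk, unhelmeted cyclists = 642/2813 = 0.2282
RR = 0.0582 / 0.2282 = 0.26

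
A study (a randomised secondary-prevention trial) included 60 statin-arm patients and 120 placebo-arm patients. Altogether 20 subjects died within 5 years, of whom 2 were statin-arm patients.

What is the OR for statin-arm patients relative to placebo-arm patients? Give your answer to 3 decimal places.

OR: 0.195

statin-arm patients without the outcome: 60 − 2 = 58
placebo-arm patients with the outcome: 20 − 2 = 18
placebo-arm patients without the outcome: 120 − 18 = 102
OR = (2 × 102) / (58 × 18) = 204/1044 ≈ 0.195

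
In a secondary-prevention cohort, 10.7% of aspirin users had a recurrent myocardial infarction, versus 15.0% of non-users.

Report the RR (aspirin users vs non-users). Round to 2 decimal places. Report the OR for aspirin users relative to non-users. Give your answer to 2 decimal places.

RR = 0.71; OR = 0.68

RR = 0.1070 / 0.1500 = 0.71
odds, aspirin users = 0.1070/0.8930 = 0.1198
odds, non-users = 0.1500/0.8500 = 0.1765
OR = 0.1198 / 0.1765 = 0.68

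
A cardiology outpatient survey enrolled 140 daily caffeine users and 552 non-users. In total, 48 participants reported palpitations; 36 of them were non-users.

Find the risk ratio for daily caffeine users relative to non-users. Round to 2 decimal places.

RR ≈ 1.31

daily caffeine users with the outcome: 48 − 36 = 12
daily caffeine users without the outcome: 140 − 12 = 128
non-users without the outcome: 552 − 36 = 516
risk, daily caffeine users = 12/140 = 0.0857
risk, non-users = 36/552 = 0.0652
RR = 0.0857 / 0.0652 = 1.31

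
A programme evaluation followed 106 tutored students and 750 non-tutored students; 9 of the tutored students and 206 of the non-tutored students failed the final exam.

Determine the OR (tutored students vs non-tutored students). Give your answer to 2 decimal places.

odds, tutored students = 9/97 = 0.0928
odds, non-tutored students = 206/544 = 0.3787
OR = 0.0928 / 0.3787 = 0.25

0.25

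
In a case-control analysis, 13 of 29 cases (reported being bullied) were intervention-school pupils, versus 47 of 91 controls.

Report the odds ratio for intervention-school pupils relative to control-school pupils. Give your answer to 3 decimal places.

odds, intervention-school pupils = 13/47 = 0.2766
odds, control-school pupils = 16/44 = 0.3636
OR = 0.2766 / 0.3636 = 0.761

0.761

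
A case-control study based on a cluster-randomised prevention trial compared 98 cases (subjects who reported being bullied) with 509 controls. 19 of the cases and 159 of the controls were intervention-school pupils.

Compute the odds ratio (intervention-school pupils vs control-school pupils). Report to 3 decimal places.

OR = (19 × 350) / (159 × 79) = 6650/12561 ≈ 0.529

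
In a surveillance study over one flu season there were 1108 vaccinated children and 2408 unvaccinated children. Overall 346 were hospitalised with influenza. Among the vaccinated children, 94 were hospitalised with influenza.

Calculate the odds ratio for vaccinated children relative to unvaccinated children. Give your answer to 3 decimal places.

0.793

vaccinated children without the outcome: 1108 − 94 = 1014
unvaccinated children with the outcome: 346 − 94 = 252
unvaccinated children without the outcome: 2408 − 252 = 2156
odds, vaccinated children = 94/1014 = 0.0927
odds, unvaccinated children = 252/2156 = 0.1169
OR = 0.0927 / 0.1169 = 0.793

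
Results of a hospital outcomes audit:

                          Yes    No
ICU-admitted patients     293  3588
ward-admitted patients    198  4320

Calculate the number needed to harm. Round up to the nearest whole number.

NNH = 32

risk, ICU-admitted patients = 293/3881 = 0.075496
risk, ward-admitted patients = 198/4518 = 0.043825
absolute risk difference = 0.031671
1 / 0.031671 = 31.575 → round up → 32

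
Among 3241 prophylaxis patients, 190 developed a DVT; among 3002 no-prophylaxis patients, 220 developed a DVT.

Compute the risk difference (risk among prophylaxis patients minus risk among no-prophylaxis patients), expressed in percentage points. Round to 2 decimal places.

-1.47

risk, prophylaxis patients = 190/3241 = 0.0586
risk, no-prophylaxis patients = 220/3002 = 0.0733
risk difference = 0.0586 − 0.0733 = -0.0147 → -1.47 percentage points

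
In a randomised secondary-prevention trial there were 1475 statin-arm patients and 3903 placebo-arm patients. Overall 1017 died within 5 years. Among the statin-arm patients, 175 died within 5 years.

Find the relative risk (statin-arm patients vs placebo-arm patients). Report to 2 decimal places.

statin-arm patients without the outcome: 1475 − 175 = 1300
placebo-arm patients with the outcome: 1017 − 175 = 842
placebo-arm patients without the outcome: 3903 − 842 = 3061
risk, statin-arm patients = 175/1475 = 0.1186
risk, placebo-arm patients = 842/3903 = 0.2157
RR = 0.1186 / 0.2157 = 0.55

RR = 0.55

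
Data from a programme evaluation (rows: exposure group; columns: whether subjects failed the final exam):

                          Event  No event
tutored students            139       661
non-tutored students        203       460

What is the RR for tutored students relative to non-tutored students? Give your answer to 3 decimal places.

risk, tutored students = 139/800 = 0.1737
risk, non-tutored students = 203/663 = 0.3062
RR = 0.1737 / 0.3062 = 0.567

RR = 0.567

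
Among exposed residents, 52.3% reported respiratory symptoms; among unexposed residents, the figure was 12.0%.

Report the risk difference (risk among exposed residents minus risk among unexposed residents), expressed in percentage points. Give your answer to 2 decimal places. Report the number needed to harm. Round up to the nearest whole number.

risk difference = 0.5230 − 0.1200 = 0.4030 → 40.30 percentage points
absolute risk difference = 0.403000
1 / 0.403000 = 2.481 → round up → 3

RD = 40.30; NNH = 3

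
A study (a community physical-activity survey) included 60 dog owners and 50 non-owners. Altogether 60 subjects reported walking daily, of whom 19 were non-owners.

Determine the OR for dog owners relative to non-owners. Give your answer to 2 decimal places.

3.52

dog owners with the outcome: 60 − 19 = 41
dog owners without the outcome: 60 − 41 = 19
non-owners without the outcome: 50 − 19 = 31
odds, dog owners = 41/19 = 2.1579
odds, non-owners = 19/31 = 0.6129
OR = 2.1579 / 0.6129 = 3.52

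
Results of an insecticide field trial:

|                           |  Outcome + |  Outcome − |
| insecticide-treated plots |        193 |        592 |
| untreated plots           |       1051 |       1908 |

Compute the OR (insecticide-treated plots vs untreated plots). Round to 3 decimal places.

OR = (193 × 1908) / (592 × 1051) = 368244/622192 ≈ 0.592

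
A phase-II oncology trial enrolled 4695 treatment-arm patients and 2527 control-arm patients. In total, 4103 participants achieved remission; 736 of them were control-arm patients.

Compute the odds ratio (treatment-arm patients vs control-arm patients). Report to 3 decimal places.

treatment-arm patients with the outcome: 4103 − 736 = 3367
treatment-arm patients without the outcome: 4695 − 3367 = 1328
control-arm patients without the outcome: 2527 − 736 = 1791
odds, treatment-arm patients = 3367/1328 = 2.5354
odds, control-arm patients = 736/1791 = 0.4109
OR = 2.5354 / 0.4109 = 6.170

6.170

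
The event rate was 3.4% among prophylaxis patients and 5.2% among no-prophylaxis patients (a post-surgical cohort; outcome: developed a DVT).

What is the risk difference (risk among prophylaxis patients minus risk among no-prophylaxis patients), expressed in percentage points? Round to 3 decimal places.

risk difference = 0.03400 − 0.05200 = -0.01800 → -1.800 percentage points

-1.800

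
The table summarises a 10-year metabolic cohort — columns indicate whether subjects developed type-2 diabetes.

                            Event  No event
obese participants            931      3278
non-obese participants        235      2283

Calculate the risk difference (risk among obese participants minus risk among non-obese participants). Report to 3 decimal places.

0.128

risk, obese participants = 931/4209 = 0.2212
risk, non-obese participants = 235/2518 = 0.0933
risk difference = 0.2212 − 0.0933 = 0.128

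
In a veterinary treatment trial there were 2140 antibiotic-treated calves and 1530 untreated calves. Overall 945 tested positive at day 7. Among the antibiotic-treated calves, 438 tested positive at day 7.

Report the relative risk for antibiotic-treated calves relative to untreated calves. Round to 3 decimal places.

0.618

antibiotic-treated calves without the outcome: 2140 − 438 = 1702
untreated calves with the outcome: 945 − 438 = 507
untreated calves without the outcome: 1530 − 507 = 1023
risk, antibiotic-treated calves = 438/2140 = 0.2047
risk, untreated calves = 507/1530 = 0.3314
RR = 0.2047 / 0.3314 = 0.618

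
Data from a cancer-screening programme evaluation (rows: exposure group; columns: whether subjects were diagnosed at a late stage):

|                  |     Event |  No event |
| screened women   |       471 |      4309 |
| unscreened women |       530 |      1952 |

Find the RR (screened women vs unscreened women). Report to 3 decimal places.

0.461

risk, screened women = 471/4780 = 0.0985
risk, unscreened women = 530/2482 = 0.2135
RR = 0.0985 / 0.2135 = 0.461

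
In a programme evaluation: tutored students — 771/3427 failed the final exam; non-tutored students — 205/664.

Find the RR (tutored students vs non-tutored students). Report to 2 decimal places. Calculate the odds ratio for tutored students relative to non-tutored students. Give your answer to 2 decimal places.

risk, tutored students = 771/3427 = 0.2250
risk, non-tutored students = 205/664 = 0.3087
RR = 0.2250 / 0.3087 = 0.73
OR = (771 × 459) / (2656 × 205) = 353889/544480 ≈ 0.65

RR = 0.73; OR = 0.65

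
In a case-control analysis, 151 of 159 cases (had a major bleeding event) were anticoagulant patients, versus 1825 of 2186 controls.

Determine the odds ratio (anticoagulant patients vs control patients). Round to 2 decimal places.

OR = (151 × 361) / (1825 × 8) = 54511/14600 ≈ 3.73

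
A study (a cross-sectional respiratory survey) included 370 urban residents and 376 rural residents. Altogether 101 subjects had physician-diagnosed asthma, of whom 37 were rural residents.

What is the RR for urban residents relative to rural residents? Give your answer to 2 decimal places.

urban residents with the outcome: 101 − 37 = 64
urban residents without the outcome: 370 − 64 = 306
rural residents without the outcome: 376 − 37 = 339
risk, urban residents = 64/370 = 0.1730
risk, rural residents = 37/376 = 0.0984
RR = 0.1730 / 0.0984 = 1.76

1.76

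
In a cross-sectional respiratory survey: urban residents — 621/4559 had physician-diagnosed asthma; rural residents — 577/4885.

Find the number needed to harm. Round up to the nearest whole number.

risk, urban residents = 621/4559 = 0.136214
risk, rural residents = 577/4885 = 0.118117
absolute risk difference = 0.018097
1 / 0.018097 = 55.258 → round up → 56

56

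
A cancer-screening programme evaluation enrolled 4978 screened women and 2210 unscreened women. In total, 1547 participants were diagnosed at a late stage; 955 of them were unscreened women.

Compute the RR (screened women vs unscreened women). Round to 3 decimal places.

screened women with the outcome: 1547 − 955 = 592
screened women without the outcome: 4978 − 592 = 4386
unscreened women without the outcome: 2210 − 955 = 1255
risk, screened women = 592/4978 = 0.1189
risk, unscreened women = 955/2210 = 0.4321
RR = 0.1189 / 0.4321 = 0.275

RR: 0.275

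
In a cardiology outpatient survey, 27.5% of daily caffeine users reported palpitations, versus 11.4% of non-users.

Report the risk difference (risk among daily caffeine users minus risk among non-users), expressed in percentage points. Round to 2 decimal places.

risk difference = 0.2750 − 0.1140 = 0.1610 → 16.10 percentage points

RD = 16.10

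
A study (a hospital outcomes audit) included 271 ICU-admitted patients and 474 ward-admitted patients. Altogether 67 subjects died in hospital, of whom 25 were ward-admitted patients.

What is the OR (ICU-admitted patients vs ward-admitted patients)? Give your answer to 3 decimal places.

OR = 3.294

ICU-admitted patients with the outcome: 67 − 25 = 42
ICU-admitted patients without the outcome: 271 − 42 = 229
ward-admitted patients without the outcome: 474 − 25 = 449
OR = (42 × 449) / (229 × 25) = 18858/5725 ≈ 3.294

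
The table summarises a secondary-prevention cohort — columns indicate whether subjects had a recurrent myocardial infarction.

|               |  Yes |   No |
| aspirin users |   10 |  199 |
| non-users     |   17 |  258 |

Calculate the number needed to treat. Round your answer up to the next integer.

NNT ≈ 72

risk, aspirin users = 10/209 = 0.047847
risk, non-users = 17/275 = 0.061818
absolute risk difference = 0.013971
1 / 0.013971 = 71.577 → round up → 72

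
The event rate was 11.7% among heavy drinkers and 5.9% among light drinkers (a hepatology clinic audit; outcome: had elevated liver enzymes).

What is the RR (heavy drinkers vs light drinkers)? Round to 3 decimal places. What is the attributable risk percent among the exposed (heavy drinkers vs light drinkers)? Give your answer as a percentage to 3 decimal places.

RR = 1.983; AR% = 49.573%

RR = 0.1170 / 0.0590 = 1.983
AR% = (0.1170 − 0.0590) / 0.1170 = 0.4957 → 49.573%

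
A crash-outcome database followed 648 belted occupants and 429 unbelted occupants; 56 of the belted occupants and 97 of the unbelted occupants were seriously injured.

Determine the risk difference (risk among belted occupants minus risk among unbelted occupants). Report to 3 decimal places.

risk, belted occupants = 56/648 = 0.0864
risk, unbelted occupants = 97/429 = 0.2261
risk difference = 0.0864 − 0.2261 = -0.140

RD = -0.140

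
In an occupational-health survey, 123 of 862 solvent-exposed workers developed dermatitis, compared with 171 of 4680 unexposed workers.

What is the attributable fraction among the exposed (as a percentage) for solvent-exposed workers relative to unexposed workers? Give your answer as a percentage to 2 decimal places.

74.39%

risk, solvent-exposed workers = 123/862 = 0.14269
risk, unexposed workers = 171/4680 = 0.03654
AR% = (0.14269 − 0.03654) / 0.14269 = 0.7439 → 74.39%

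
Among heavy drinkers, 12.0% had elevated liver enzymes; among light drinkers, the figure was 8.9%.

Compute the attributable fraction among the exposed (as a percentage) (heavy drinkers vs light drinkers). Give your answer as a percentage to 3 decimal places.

AR% = (0.1200 − 0.0890) / 0.1200 = 0.2583 → 25.833%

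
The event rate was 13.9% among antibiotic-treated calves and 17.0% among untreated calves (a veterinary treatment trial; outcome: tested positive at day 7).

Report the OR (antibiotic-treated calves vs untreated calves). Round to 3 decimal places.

0.788

odds, antibiotic-treated calves = 0.1390/0.8610 = 0.1614
odds, untreated calves = 0.1700/0.8300 = 0.2048
OR = 0.1614 / 0.2048 = 0.788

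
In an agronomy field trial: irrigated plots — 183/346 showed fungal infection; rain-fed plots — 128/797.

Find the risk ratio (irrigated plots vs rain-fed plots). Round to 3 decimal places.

risk, irrigated plots = 183/346 = 0.5289
risk, rain-fed plots = 128/797 = 0.1606
RR = 0.5289 / 0.1606 = 3.293

RR: 3.293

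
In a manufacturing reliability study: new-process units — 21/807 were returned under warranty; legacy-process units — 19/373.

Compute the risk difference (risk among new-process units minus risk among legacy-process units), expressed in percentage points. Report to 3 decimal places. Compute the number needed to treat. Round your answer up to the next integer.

risk, new-process units = 21/807 = 0.02602
risk, legacy-process units = 19/373 = 0.05094
risk difference = 0.02602 − 0.05094 = -0.02492 → -2.492 percentage points
absolute risk difference = 0.024916
1 / 0.024916 = 40.135 → round up → 41

RD = -2.492; NNT = 41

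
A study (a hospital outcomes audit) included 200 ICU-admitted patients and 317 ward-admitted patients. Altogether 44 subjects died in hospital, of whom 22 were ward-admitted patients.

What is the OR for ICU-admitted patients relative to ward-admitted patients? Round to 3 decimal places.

1.657

ICU-admitted patients with the outcome: 44 − 22 = 22
ICU-admitted patients without the outcome: 200 − 22 = 178
ward-admitted patients without the outcome: 317 − 22 = 295
OR = (22 × 295) / (178 × 22) = 6490/3916 ≈ 1.657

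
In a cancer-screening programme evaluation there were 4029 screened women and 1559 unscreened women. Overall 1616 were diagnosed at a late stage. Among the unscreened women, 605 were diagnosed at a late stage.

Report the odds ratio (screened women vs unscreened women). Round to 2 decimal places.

0.53

screened women with the outcome: 1616 − 605 = 1011
screened women without the outcome: 4029 − 1011 = 3018
unscreened women without the outcome: 1559 − 605 = 954
OR = (1011 × 954) / (3018 × 605) = 964494/1825890 ≈ 0.53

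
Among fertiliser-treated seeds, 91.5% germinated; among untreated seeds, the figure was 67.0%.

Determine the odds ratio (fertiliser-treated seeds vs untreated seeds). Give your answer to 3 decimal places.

OR: 5.302

odds, fertiliser-treated seeds = 0.9150/0.0850 = 10.7647
odds, untreated seeds = 0.6700/0.3300 = 2.0303
OR = 10.7647 / 2.0303 = 5.302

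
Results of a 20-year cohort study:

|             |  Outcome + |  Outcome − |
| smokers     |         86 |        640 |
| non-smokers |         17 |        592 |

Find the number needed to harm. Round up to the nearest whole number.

risk, smokers = 86/726 = 0.118457
risk, non-smokers = 17/609 = 0.027915
absolute risk difference = 0.090543
1 / 0.090543 = 11.044 → round up → 12

NNH: 12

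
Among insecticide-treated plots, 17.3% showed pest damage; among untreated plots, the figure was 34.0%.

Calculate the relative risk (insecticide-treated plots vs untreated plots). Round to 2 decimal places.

RR = 0.1730 / 0.3400 = 0.51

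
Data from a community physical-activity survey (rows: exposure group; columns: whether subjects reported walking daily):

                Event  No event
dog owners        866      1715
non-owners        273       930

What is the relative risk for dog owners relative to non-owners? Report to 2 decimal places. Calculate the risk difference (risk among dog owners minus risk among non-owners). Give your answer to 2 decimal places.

RR = 1.48; RD = 0.11

risk, dog owners = 866/2581 = 0.3355
risk, non-owners = 273/1203 = 0.2269
RR = 0.3355 / 0.2269 = 1.48
risk difference = 0.3355 − 0.2269 = 0.11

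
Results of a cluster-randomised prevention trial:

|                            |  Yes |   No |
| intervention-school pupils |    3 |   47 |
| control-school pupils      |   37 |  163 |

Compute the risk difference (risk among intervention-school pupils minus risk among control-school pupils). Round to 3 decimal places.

risk, intervention-school pupils = 3/50 = 0.0600
risk, control-school pupils = 37/200 = 0.1850
risk difference = 0.0600 − 0.1850 = -0.125

-0.125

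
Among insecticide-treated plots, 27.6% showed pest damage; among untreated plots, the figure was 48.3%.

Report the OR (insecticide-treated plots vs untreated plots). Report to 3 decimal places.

odds, insecticide-treated plots = 0.2760/0.7240 = 0.3812
odds, untreated plots = 0.4830/0.5170 = 0.9342
OR = 0.3812 / 0.9342 = 0.408

0.408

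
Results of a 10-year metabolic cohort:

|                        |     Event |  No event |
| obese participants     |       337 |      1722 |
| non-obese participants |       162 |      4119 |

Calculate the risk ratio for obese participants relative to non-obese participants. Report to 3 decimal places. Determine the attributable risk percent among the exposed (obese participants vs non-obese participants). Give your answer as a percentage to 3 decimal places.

RR = 4.325; AR% = 76.880%

risk, obese participants = 337/2059 = 0.16367
risk, non-obese participants = 162/4281 = 0.03784
RR = 0.16367 / 0.03784 = 4.325
AR% = (0.16367 − 0.03784) / 0.16367 = 0.7688 → 76.880%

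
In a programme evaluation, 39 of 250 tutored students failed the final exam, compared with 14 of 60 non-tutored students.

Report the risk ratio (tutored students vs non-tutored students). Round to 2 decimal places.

risk, tutored students = 39/250 = 0.1560
risk, non-tutored students = 14/60 = 0.2333
RR = 0.1560 / 0.2333 = 0.67

0.67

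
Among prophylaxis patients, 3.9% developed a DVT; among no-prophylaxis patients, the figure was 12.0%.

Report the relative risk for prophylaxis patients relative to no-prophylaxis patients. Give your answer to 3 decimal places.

RR = 0.03900 / 0.12000 = 0.325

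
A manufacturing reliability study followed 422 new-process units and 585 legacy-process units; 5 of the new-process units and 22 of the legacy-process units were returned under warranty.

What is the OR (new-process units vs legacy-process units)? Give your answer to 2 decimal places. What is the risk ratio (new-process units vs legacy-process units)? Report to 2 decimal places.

OR = 0.31; RR = 0.32

odds, new-process units = 5/417 = 0.01199
odds, legacy-process units = 22/563 = 0.03908
OR = 0.01199 / 0.03908 = 0.31
risk, new-process units = 5/422 = 0.01185
risk, legacy-process units = 22/585 = 0.03761
RR = 0.01185 / 0.03761 = 0.32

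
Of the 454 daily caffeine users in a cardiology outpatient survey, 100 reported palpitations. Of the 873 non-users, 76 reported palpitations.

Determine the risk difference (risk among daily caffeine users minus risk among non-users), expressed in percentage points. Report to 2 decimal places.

risk, daily caffeine users = 100/454 = 0.2203
risk, non-users = 76/873 = 0.0871
risk difference = 0.2203 − 0.0871 = 0.1332 → 13.32 percentage points

RD ≈ 13.32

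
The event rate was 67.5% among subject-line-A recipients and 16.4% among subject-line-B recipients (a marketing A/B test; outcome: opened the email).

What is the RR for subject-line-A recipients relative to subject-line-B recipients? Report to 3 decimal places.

RR = 0.6750 / 0.1640 = 4.116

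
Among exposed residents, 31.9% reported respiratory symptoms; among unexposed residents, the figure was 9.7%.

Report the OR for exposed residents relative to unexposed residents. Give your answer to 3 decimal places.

OR = 4.361

odds, exposed residents = 0.3190/0.6810 = 0.4684
odds, unexposed residents = 0.0970/0.9030 = 0.1074
OR = 0.4684 / 0.1074 = 4.361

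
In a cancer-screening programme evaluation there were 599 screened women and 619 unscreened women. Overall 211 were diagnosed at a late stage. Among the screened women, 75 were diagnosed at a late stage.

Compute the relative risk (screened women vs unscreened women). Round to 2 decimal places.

0.57

screened women without the outcome: 599 − 75 = 524
unscreened women with the outcome: 211 − 75 = 136
unscreened women without the outcome: 619 − 136 = 483
risk, screened women = 75/599 = 0.1252
risk, unscreened women = 136/619 = 0.2197
RR = 0.1252 / 0.2197 = 0.57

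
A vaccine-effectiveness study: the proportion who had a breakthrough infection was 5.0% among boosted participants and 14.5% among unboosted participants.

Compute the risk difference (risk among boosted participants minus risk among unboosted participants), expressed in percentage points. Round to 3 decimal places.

-9.500

risk difference = 0.0500 − 0.1450 = -0.0950 → -9.500 percentage points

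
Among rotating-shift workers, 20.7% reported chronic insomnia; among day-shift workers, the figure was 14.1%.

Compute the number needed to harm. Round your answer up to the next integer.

absolute risk difference = 0.066000
1 / 0.066000 = 15.152 → round up → 16

NNH: 16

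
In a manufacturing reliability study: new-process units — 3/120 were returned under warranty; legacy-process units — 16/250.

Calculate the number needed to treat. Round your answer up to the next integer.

NNT = 26

risk, new-process units = 3/120 = 0.025000
risk, legacy-process units = 16/250 = 0.064000
absolute risk difference = 0.039000
1 / 0.039000 = 25.641 → round up → 26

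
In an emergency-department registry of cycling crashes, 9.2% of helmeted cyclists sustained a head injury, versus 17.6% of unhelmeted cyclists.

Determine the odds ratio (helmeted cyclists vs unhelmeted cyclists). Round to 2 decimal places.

odds, helmeted cyclists = 0.0920/0.9080 = 0.1013
odds, unhelmeted cyclists = 0.1760/0.8240 = 0.2136
OR = 0.1013 / 0.2136 = 0.47

0.47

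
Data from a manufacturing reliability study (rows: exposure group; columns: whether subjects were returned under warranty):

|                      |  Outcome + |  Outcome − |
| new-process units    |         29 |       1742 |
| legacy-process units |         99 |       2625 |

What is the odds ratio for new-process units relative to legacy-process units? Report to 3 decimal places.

OR = (29 × 2625) / (1742 × 99) = 76125/172458 ≈ 0.441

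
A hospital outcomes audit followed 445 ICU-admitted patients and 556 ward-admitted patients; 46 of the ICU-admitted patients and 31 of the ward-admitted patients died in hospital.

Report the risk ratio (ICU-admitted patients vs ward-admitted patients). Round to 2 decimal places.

risk, ICU-admitted patients = 46/445 = 0.1034
risk, ward-admitted patients = 31/556 = 0.0558
RR = 0.1034 / 0.0558 = 1.85

1.85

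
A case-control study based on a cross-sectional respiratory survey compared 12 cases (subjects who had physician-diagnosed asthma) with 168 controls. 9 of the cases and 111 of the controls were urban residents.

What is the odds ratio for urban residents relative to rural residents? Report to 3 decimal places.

OR = (9 × 57) / (111 × 3) = 513/333 ≈ 1.541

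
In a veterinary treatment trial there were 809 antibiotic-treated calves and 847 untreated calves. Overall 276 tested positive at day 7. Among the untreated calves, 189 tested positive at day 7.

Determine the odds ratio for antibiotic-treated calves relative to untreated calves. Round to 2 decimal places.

OR ≈ 0.42

antibiotic-treated calves with the outcome: 276 − 189 = 87
antibiotic-treated calves without the outcome: 809 − 87 = 722
untreated calves without the outcome: 847 − 189 = 658
OR = (87 × 658) / (722 × 189) = 57246/136458 ≈ 0.42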